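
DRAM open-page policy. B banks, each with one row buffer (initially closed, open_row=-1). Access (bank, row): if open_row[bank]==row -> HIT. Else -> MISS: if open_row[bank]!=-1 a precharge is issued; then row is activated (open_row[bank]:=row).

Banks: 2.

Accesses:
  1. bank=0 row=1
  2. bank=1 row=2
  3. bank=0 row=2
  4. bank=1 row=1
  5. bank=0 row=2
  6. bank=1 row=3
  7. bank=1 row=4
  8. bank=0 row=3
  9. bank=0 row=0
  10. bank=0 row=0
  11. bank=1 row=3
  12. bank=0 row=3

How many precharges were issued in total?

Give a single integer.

Answer: 8

Derivation:
Acc 1: bank0 row1 -> MISS (open row1); precharges=0
Acc 2: bank1 row2 -> MISS (open row2); precharges=0
Acc 3: bank0 row2 -> MISS (open row2); precharges=1
Acc 4: bank1 row1 -> MISS (open row1); precharges=2
Acc 5: bank0 row2 -> HIT
Acc 6: bank1 row3 -> MISS (open row3); precharges=3
Acc 7: bank1 row4 -> MISS (open row4); precharges=4
Acc 8: bank0 row3 -> MISS (open row3); precharges=5
Acc 9: bank0 row0 -> MISS (open row0); precharges=6
Acc 10: bank0 row0 -> HIT
Acc 11: bank1 row3 -> MISS (open row3); precharges=7
Acc 12: bank0 row3 -> MISS (open row3); precharges=8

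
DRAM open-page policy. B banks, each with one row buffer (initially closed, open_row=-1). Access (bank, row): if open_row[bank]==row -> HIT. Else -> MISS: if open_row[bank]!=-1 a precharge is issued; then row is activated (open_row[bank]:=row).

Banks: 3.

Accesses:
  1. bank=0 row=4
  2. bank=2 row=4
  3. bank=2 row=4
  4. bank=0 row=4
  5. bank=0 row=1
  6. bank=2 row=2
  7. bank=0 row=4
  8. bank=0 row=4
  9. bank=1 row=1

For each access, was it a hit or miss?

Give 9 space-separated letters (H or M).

Acc 1: bank0 row4 -> MISS (open row4); precharges=0
Acc 2: bank2 row4 -> MISS (open row4); precharges=0
Acc 3: bank2 row4 -> HIT
Acc 4: bank0 row4 -> HIT
Acc 5: bank0 row1 -> MISS (open row1); precharges=1
Acc 6: bank2 row2 -> MISS (open row2); precharges=2
Acc 7: bank0 row4 -> MISS (open row4); precharges=3
Acc 8: bank0 row4 -> HIT
Acc 9: bank1 row1 -> MISS (open row1); precharges=3

Answer: M M H H M M M H M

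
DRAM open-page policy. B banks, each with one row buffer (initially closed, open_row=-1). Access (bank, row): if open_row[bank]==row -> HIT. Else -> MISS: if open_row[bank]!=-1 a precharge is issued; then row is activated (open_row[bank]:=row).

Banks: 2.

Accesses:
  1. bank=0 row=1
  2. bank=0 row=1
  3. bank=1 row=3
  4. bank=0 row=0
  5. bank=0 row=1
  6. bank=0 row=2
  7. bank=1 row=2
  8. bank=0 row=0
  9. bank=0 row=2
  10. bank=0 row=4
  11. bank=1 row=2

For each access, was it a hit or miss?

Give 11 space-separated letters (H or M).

Answer: M H M M M M M M M M H

Derivation:
Acc 1: bank0 row1 -> MISS (open row1); precharges=0
Acc 2: bank0 row1 -> HIT
Acc 3: bank1 row3 -> MISS (open row3); precharges=0
Acc 4: bank0 row0 -> MISS (open row0); precharges=1
Acc 5: bank0 row1 -> MISS (open row1); precharges=2
Acc 6: bank0 row2 -> MISS (open row2); precharges=3
Acc 7: bank1 row2 -> MISS (open row2); precharges=4
Acc 8: bank0 row0 -> MISS (open row0); precharges=5
Acc 9: bank0 row2 -> MISS (open row2); precharges=6
Acc 10: bank0 row4 -> MISS (open row4); precharges=7
Acc 11: bank1 row2 -> HIT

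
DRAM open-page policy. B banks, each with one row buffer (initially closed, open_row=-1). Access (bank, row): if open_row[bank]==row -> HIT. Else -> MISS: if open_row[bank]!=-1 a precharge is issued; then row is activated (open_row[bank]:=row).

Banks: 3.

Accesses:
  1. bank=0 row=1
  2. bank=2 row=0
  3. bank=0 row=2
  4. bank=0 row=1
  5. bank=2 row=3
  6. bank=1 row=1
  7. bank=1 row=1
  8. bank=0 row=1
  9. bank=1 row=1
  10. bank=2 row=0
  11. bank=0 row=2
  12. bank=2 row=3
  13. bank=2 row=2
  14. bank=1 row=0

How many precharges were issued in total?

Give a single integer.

Acc 1: bank0 row1 -> MISS (open row1); precharges=0
Acc 2: bank2 row0 -> MISS (open row0); precharges=0
Acc 3: bank0 row2 -> MISS (open row2); precharges=1
Acc 4: bank0 row1 -> MISS (open row1); precharges=2
Acc 5: bank2 row3 -> MISS (open row3); precharges=3
Acc 6: bank1 row1 -> MISS (open row1); precharges=3
Acc 7: bank1 row1 -> HIT
Acc 8: bank0 row1 -> HIT
Acc 9: bank1 row1 -> HIT
Acc 10: bank2 row0 -> MISS (open row0); precharges=4
Acc 11: bank0 row2 -> MISS (open row2); precharges=5
Acc 12: bank2 row3 -> MISS (open row3); precharges=6
Acc 13: bank2 row2 -> MISS (open row2); precharges=7
Acc 14: bank1 row0 -> MISS (open row0); precharges=8

Answer: 8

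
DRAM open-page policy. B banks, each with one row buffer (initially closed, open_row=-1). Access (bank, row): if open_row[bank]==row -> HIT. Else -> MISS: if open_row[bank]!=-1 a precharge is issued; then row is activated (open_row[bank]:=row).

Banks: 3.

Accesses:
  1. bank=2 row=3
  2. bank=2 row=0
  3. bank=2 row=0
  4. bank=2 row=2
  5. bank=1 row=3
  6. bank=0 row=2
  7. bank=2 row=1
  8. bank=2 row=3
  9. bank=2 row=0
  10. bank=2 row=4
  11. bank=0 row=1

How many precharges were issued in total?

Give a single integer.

Acc 1: bank2 row3 -> MISS (open row3); precharges=0
Acc 2: bank2 row0 -> MISS (open row0); precharges=1
Acc 3: bank2 row0 -> HIT
Acc 4: bank2 row2 -> MISS (open row2); precharges=2
Acc 5: bank1 row3 -> MISS (open row3); precharges=2
Acc 6: bank0 row2 -> MISS (open row2); precharges=2
Acc 7: bank2 row1 -> MISS (open row1); precharges=3
Acc 8: bank2 row3 -> MISS (open row3); precharges=4
Acc 9: bank2 row0 -> MISS (open row0); precharges=5
Acc 10: bank2 row4 -> MISS (open row4); precharges=6
Acc 11: bank0 row1 -> MISS (open row1); precharges=7

Answer: 7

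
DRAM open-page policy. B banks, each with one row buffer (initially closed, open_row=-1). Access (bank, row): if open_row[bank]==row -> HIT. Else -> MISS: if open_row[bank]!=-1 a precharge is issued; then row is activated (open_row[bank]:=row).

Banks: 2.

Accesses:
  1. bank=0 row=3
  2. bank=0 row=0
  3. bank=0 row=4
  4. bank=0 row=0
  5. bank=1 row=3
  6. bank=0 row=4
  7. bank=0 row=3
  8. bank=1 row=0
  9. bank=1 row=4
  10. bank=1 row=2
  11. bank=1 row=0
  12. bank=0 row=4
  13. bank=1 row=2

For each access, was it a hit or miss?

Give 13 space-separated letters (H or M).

Answer: M M M M M M M M M M M M M

Derivation:
Acc 1: bank0 row3 -> MISS (open row3); precharges=0
Acc 2: bank0 row0 -> MISS (open row0); precharges=1
Acc 3: bank0 row4 -> MISS (open row4); precharges=2
Acc 4: bank0 row0 -> MISS (open row0); precharges=3
Acc 5: bank1 row3 -> MISS (open row3); precharges=3
Acc 6: bank0 row4 -> MISS (open row4); precharges=4
Acc 7: bank0 row3 -> MISS (open row3); precharges=5
Acc 8: bank1 row0 -> MISS (open row0); precharges=6
Acc 9: bank1 row4 -> MISS (open row4); precharges=7
Acc 10: bank1 row2 -> MISS (open row2); precharges=8
Acc 11: bank1 row0 -> MISS (open row0); precharges=9
Acc 12: bank0 row4 -> MISS (open row4); precharges=10
Acc 13: bank1 row2 -> MISS (open row2); precharges=11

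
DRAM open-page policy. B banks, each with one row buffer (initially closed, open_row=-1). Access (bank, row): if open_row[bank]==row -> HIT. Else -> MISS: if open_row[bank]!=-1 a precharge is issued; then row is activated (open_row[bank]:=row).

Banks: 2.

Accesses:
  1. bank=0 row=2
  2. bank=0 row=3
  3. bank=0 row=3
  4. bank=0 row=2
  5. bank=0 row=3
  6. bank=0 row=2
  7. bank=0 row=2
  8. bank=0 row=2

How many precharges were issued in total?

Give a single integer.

Answer: 4

Derivation:
Acc 1: bank0 row2 -> MISS (open row2); precharges=0
Acc 2: bank0 row3 -> MISS (open row3); precharges=1
Acc 3: bank0 row3 -> HIT
Acc 4: bank0 row2 -> MISS (open row2); precharges=2
Acc 5: bank0 row3 -> MISS (open row3); precharges=3
Acc 6: bank0 row2 -> MISS (open row2); precharges=4
Acc 7: bank0 row2 -> HIT
Acc 8: bank0 row2 -> HIT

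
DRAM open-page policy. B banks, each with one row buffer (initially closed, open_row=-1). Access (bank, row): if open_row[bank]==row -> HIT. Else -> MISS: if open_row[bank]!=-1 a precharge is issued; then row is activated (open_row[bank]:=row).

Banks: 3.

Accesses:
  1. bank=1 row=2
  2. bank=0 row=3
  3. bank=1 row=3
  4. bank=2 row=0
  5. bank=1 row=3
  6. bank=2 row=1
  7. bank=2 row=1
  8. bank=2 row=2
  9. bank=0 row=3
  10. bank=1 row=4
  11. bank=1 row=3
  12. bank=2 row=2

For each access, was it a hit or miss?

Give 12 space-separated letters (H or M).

Answer: M M M M H M H M H M M H

Derivation:
Acc 1: bank1 row2 -> MISS (open row2); precharges=0
Acc 2: bank0 row3 -> MISS (open row3); precharges=0
Acc 3: bank1 row3 -> MISS (open row3); precharges=1
Acc 4: bank2 row0 -> MISS (open row0); precharges=1
Acc 5: bank1 row3 -> HIT
Acc 6: bank2 row1 -> MISS (open row1); precharges=2
Acc 7: bank2 row1 -> HIT
Acc 8: bank2 row2 -> MISS (open row2); precharges=3
Acc 9: bank0 row3 -> HIT
Acc 10: bank1 row4 -> MISS (open row4); precharges=4
Acc 11: bank1 row3 -> MISS (open row3); precharges=5
Acc 12: bank2 row2 -> HIT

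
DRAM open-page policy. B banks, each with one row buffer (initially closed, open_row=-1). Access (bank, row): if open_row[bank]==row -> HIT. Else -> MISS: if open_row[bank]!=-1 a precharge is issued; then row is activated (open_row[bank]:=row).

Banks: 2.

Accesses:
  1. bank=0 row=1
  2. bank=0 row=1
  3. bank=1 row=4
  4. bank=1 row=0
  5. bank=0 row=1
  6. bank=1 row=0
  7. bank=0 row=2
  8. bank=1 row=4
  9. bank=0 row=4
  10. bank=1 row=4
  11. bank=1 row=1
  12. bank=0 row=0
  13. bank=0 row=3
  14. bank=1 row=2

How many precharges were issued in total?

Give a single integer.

Answer: 8

Derivation:
Acc 1: bank0 row1 -> MISS (open row1); precharges=0
Acc 2: bank0 row1 -> HIT
Acc 3: bank1 row4 -> MISS (open row4); precharges=0
Acc 4: bank1 row0 -> MISS (open row0); precharges=1
Acc 5: bank0 row1 -> HIT
Acc 6: bank1 row0 -> HIT
Acc 7: bank0 row2 -> MISS (open row2); precharges=2
Acc 8: bank1 row4 -> MISS (open row4); precharges=3
Acc 9: bank0 row4 -> MISS (open row4); precharges=4
Acc 10: bank1 row4 -> HIT
Acc 11: bank1 row1 -> MISS (open row1); precharges=5
Acc 12: bank0 row0 -> MISS (open row0); precharges=6
Acc 13: bank0 row3 -> MISS (open row3); precharges=7
Acc 14: bank1 row2 -> MISS (open row2); precharges=8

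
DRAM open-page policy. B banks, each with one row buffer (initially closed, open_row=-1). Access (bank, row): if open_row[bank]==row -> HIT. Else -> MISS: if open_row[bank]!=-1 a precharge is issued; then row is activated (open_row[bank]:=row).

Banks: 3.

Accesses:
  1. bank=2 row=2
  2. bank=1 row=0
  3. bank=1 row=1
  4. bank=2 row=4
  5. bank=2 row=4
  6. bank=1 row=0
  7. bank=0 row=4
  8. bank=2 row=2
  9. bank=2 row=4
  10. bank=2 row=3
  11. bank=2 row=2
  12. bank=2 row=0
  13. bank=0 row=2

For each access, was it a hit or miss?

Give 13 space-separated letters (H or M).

Answer: M M M M H M M M M M M M M

Derivation:
Acc 1: bank2 row2 -> MISS (open row2); precharges=0
Acc 2: bank1 row0 -> MISS (open row0); precharges=0
Acc 3: bank1 row1 -> MISS (open row1); precharges=1
Acc 4: bank2 row4 -> MISS (open row4); precharges=2
Acc 5: bank2 row4 -> HIT
Acc 6: bank1 row0 -> MISS (open row0); precharges=3
Acc 7: bank0 row4 -> MISS (open row4); precharges=3
Acc 8: bank2 row2 -> MISS (open row2); precharges=4
Acc 9: bank2 row4 -> MISS (open row4); precharges=5
Acc 10: bank2 row3 -> MISS (open row3); precharges=6
Acc 11: bank2 row2 -> MISS (open row2); precharges=7
Acc 12: bank2 row0 -> MISS (open row0); precharges=8
Acc 13: bank0 row2 -> MISS (open row2); precharges=9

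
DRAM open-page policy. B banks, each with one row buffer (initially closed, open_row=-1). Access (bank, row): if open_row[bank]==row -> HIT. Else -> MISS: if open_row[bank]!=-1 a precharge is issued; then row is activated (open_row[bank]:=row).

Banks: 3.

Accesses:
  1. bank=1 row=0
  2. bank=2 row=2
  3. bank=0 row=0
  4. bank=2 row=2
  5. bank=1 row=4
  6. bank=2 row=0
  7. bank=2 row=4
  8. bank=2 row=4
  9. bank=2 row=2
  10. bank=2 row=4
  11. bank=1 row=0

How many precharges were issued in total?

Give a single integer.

Acc 1: bank1 row0 -> MISS (open row0); precharges=0
Acc 2: bank2 row2 -> MISS (open row2); precharges=0
Acc 3: bank0 row0 -> MISS (open row0); precharges=0
Acc 4: bank2 row2 -> HIT
Acc 5: bank1 row4 -> MISS (open row4); precharges=1
Acc 6: bank2 row0 -> MISS (open row0); precharges=2
Acc 7: bank2 row4 -> MISS (open row4); precharges=3
Acc 8: bank2 row4 -> HIT
Acc 9: bank2 row2 -> MISS (open row2); precharges=4
Acc 10: bank2 row4 -> MISS (open row4); precharges=5
Acc 11: bank1 row0 -> MISS (open row0); precharges=6

Answer: 6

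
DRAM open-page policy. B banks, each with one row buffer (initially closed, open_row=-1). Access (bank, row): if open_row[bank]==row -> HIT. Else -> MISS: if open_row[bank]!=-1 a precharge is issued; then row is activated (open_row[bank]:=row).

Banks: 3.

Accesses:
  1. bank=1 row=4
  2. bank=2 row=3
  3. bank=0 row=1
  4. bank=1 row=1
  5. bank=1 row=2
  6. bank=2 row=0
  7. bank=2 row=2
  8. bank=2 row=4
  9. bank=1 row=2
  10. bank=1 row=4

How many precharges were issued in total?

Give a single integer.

Acc 1: bank1 row4 -> MISS (open row4); precharges=0
Acc 2: bank2 row3 -> MISS (open row3); precharges=0
Acc 3: bank0 row1 -> MISS (open row1); precharges=0
Acc 4: bank1 row1 -> MISS (open row1); precharges=1
Acc 5: bank1 row2 -> MISS (open row2); precharges=2
Acc 6: bank2 row0 -> MISS (open row0); precharges=3
Acc 7: bank2 row2 -> MISS (open row2); precharges=4
Acc 8: bank2 row4 -> MISS (open row4); precharges=5
Acc 9: bank1 row2 -> HIT
Acc 10: bank1 row4 -> MISS (open row4); precharges=6

Answer: 6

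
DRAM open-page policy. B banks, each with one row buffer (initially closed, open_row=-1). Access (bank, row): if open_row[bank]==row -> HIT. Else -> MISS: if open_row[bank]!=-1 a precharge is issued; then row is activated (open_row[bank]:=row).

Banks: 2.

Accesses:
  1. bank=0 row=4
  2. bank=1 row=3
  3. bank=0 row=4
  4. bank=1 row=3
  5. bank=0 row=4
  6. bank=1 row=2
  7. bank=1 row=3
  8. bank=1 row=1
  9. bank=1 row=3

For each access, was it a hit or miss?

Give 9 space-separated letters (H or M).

Answer: M M H H H M M M M

Derivation:
Acc 1: bank0 row4 -> MISS (open row4); precharges=0
Acc 2: bank1 row3 -> MISS (open row3); precharges=0
Acc 3: bank0 row4 -> HIT
Acc 4: bank1 row3 -> HIT
Acc 5: bank0 row4 -> HIT
Acc 6: bank1 row2 -> MISS (open row2); precharges=1
Acc 7: bank1 row3 -> MISS (open row3); precharges=2
Acc 8: bank1 row1 -> MISS (open row1); precharges=3
Acc 9: bank1 row3 -> MISS (open row3); precharges=4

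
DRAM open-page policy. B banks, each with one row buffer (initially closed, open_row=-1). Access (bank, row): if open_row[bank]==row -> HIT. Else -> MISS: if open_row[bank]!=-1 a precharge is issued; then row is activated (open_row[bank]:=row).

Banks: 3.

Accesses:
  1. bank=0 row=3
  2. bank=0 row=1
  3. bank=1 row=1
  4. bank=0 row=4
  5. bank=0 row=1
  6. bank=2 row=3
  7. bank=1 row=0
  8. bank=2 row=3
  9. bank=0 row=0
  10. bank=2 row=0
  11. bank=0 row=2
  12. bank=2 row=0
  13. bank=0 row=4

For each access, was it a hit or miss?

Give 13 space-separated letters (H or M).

Acc 1: bank0 row3 -> MISS (open row3); precharges=0
Acc 2: bank0 row1 -> MISS (open row1); precharges=1
Acc 3: bank1 row1 -> MISS (open row1); precharges=1
Acc 4: bank0 row4 -> MISS (open row4); precharges=2
Acc 5: bank0 row1 -> MISS (open row1); precharges=3
Acc 6: bank2 row3 -> MISS (open row3); precharges=3
Acc 7: bank1 row0 -> MISS (open row0); precharges=4
Acc 8: bank2 row3 -> HIT
Acc 9: bank0 row0 -> MISS (open row0); precharges=5
Acc 10: bank2 row0 -> MISS (open row0); precharges=6
Acc 11: bank0 row2 -> MISS (open row2); precharges=7
Acc 12: bank2 row0 -> HIT
Acc 13: bank0 row4 -> MISS (open row4); precharges=8

Answer: M M M M M M M H M M M H M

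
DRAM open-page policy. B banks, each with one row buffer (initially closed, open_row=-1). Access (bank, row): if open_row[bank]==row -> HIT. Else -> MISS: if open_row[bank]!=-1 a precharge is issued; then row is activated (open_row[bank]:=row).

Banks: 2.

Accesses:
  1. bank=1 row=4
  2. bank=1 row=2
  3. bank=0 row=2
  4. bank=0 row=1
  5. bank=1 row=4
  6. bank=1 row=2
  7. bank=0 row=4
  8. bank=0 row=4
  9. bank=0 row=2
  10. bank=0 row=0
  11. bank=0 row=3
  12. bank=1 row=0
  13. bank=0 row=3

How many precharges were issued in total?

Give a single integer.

Answer: 9

Derivation:
Acc 1: bank1 row4 -> MISS (open row4); precharges=0
Acc 2: bank1 row2 -> MISS (open row2); precharges=1
Acc 3: bank0 row2 -> MISS (open row2); precharges=1
Acc 4: bank0 row1 -> MISS (open row1); precharges=2
Acc 5: bank1 row4 -> MISS (open row4); precharges=3
Acc 6: bank1 row2 -> MISS (open row2); precharges=4
Acc 7: bank0 row4 -> MISS (open row4); precharges=5
Acc 8: bank0 row4 -> HIT
Acc 9: bank0 row2 -> MISS (open row2); precharges=6
Acc 10: bank0 row0 -> MISS (open row0); precharges=7
Acc 11: bank0 row3 -> MISS (open row3); precharges=8
Acc 12: bank1 row0 -> MISS (open row0); precharges=9
Acc 13: bank0 row3 -> HIT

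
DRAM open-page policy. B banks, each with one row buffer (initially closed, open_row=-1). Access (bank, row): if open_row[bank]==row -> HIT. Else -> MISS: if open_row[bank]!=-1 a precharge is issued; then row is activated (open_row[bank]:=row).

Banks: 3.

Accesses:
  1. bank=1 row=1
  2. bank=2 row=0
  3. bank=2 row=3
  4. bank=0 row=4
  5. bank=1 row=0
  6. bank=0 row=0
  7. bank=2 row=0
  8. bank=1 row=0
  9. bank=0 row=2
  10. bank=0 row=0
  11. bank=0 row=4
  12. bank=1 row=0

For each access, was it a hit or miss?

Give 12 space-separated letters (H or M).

Answer: M M M M M M M H M M M H

Derivation:
Acc 1: bank1 row1 -> MISS (open row1); precharges=0
Acc 2: bank2 row0 -> MISS (open row0); precharges=0
Acc 3: bank2 row3 -> MISS (open row3); precharges=1
Acc 4: bank0 row4 -> MISS (open row4); precharges=1
Acc 5: bank1 row0 -> MISS (open row0); precharges=2
Acc 6: bank0 row0 -> MISS (open row0); precharges=3
Acc 7: bank2 row0 -> MISS (open row0); precharges=4
Acc 8: bank1 row0 -> HIT
Acc 9: bank0 row2 -> MISS (open row2); precharges=5
Acc 10: bank0 row0 -> MISS (open row0); precharges=6
Acc 11: bank0 row4 -> MISS (open row4); precharges=7
Acc 12: bank1 row0 -> HIT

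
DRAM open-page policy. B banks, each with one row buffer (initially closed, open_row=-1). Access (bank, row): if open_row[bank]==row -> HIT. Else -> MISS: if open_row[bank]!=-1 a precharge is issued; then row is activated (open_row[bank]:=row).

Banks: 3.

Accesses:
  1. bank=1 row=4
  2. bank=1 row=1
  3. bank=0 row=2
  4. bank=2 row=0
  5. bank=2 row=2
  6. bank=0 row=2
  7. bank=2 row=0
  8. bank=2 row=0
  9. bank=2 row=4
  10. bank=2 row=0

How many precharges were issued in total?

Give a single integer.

Answer: 5

Derivation:
Acc 1: bank1 row4 -> MISS (open row4); precharges=0
Acc 2: bank1 row1 -> MISS (open row1); precharges=1
Acc 3: bank0 row2 -> MISS (open row2); precharges=1
Acc 4: bank2 row0 -> MISS (open row0); precharges=1
Acc 5: bank2 row2 -> MISS (open row2); precharges=2
Acc 6: bank0 row2 -> HIT
Acc 7: bank2 row0 -> MISS (open row0); precharges=3
Acc 8: bank2 row0 -> HIT
Acc 9: bank2 row4 -> MISS (open row4); precharges=4
Acc 10: bank2 row0 -> MISS (open row0); precharges=5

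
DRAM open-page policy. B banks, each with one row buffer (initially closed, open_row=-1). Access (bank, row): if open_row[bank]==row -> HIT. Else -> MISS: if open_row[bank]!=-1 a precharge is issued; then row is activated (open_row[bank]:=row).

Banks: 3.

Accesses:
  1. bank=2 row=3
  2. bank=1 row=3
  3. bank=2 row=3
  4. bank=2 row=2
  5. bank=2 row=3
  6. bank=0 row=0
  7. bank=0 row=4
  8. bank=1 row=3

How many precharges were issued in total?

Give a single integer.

Acc 1: bank2 row3 -> MISS (open row3); precharges=0
Acc 2: bank1 row3 -> MISS (open row3); precharges=0
Acc 3: bank2 row3 -> HIT
Acc 4: bank2 row2 -> MISS (open row2); precharges=1
Acc 5: bank2 row3 -> MISS (open row3); precharges=2
Acc 6: bank0 row0 -> MISS (open row0); precharges=2
Acc 7: bank0 row4 -> MISS (open row4); precharges=3
Acc 8: bank1 row3 -> HIT

Answer: 3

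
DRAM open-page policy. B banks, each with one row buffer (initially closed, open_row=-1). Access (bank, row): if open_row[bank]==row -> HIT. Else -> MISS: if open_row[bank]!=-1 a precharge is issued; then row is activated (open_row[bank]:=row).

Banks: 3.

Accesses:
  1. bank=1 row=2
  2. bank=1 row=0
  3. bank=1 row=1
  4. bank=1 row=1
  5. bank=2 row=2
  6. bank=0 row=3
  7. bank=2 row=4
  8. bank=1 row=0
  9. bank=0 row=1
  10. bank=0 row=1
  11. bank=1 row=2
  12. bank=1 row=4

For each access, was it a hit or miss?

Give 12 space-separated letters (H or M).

Answer: M M M H M M M M M H M M

Derivation:
Acc 1: bank1 row2 -> MISS (open row2); precharges=0
Acc 2: bank1 row0 -> MISS (open row0); precharges=1
Acc 3: bank1 row1 -> MISS (open row1); precharges=2
Acc 4: bank1 row1 -> HIT
Acc 5: bank2 row2 -> MISS (open row2); precharges=2
Acc 6: bank0 row3 -> MISS (open row3); precharges=2
Acc 7: bank2 row4 -> MISS (open row4); precharges=3
Acc 8: bank1 row0 -> MISS (open row0); precharges=4
Acc 9: bank0 row1 -> MISS (open row1); precharges=5
Acc 10: bank0 row1 -> HIT
Acc 11: bank1 row2 -> MISS (open row2); precharges=6
Acc 12: bank1 row4 -> MISS (open row4); precharges=7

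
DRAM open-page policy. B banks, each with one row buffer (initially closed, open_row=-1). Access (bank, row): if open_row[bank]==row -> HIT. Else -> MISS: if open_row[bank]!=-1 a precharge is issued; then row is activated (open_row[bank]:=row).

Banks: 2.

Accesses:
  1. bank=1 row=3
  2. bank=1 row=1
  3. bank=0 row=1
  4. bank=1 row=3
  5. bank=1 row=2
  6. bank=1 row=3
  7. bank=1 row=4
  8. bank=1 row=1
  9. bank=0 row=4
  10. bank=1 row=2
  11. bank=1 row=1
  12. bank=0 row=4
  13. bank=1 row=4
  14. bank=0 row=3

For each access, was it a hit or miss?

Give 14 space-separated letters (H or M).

Acc 1: bank1 row3 -> MISS (open row3); precharges=0
Acc 2: bank1 row1 -> MISS (open row1); precharges=1
Acc 3: bank0 row1 -> MISS (open row1); precharges=1
Acc 4: bank1 row3 -> MISS (open row3); precharges=2
Acc 5: bank1 row2 -> MISS (open row2); precharges=3
Acc 6: bank1 row3 -> MISS (open row3); precharges=4
Acc 7: bank1 row4 -> MISS (open row4); precharges=5
Acc 8: bank1 row1 -> MISS (open row1); precharges=6
Acc 9: bank0 row4 -> MISS (open row4); precharges=7
Acc 10: bank1 row2 -> MISS (open row2); precharges=8
Acc 11: bank1 row1 -> MISS (open row1); precharges=9
Acc 12: bank0 row4 -> HIT
Acc 13: bank1 row4 -> MISS (open row4); precharges=10
Acc 14: bank0 row3 -> MISS (open row3); precharges=11

Answer: M M M M M M M M M M M H M M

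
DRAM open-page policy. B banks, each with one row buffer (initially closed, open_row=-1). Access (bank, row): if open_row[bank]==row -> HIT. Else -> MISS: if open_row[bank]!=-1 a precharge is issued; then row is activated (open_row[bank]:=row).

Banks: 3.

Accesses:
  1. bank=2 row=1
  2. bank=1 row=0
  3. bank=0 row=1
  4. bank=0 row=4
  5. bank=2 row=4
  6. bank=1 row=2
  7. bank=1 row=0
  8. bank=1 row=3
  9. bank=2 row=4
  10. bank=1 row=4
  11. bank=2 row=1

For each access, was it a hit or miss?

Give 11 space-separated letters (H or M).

Answer: M M M M M M M M H M M

Derivation:
Acc 1: bank2 row1 -> MISS (open row1); precharges=0
Acc 2: bank1 row0 -> MISS (open row0); precharges=0
Acc 3: bank0 row1 -> MISS (open row1); precharges=0
Acc 4: bank0 row4 -> MISS (open row4); precharges=1
Acc 5: bank2 row4 -> MISS (open row4); precharges=2
Acc 6: bank1 row2 -> MISS (open row2); precharges=3
Acc 7: bank1 row0 -> MISS (open row0); precharges=4
Acc 8: bank1 row3 -> MISS (open row3); precharges=5
Acc 9: bank2 row4 -> HIT
Acc 10: bank1 row4 -> MISS (open row4); precharges=6
Acc 11: bank2 row1 -> MISS (open row1); precharges=7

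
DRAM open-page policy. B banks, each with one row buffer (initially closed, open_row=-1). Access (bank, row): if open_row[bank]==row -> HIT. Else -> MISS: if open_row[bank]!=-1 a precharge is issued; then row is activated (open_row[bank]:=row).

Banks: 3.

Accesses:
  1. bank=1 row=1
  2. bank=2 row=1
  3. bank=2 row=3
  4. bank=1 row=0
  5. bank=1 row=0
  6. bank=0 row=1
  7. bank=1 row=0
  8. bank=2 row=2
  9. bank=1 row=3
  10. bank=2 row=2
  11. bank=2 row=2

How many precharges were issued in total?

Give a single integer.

Acc 1: bank1 row1 -> MISS (open row1); precharges=0
Acc 2: bank2 row1 -> MISS (open row1); precharges=0
Acc 3: bank2 row3 -> MISS (open row3); precharges=1
Acc 4: bank1 row0 -> MISS (open row0); precharges=2
Acc 5: bank1 row0 -> HIT
Acc 6: bank0 row1 -> MISS (open row1); precharges=2
Acc 7: bank1 row0 -> HIT
Acc 8: bank2 row2 -> MISS (open row2); precharges=3
Acc 9: bank1 row3 -> MISS (open row3); precharges=4
Acc 10: bank2 row2 -> HIT
Acc 11: bank2 row2 -> HIT

Answer: 4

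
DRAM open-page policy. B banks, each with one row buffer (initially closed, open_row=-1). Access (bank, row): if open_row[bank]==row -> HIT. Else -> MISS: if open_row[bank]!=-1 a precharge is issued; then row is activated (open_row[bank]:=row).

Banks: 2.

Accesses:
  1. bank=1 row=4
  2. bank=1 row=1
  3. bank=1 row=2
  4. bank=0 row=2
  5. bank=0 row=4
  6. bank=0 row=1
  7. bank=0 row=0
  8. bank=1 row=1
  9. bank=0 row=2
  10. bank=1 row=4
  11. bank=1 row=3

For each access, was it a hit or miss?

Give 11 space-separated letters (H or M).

Answer: M M M M M M M M M M M

Derivation:
Acc 1: bank1 row4 -> MISS (open row4); precharges=0
Acc 2: bank1 row1 -> MISS (open row1); precharges=1
Acc 3: bank1 row2 -> MISS (open row2); precharges=2
Acc 4: bank0 row2 -> MISS (open row2); precharges=2
Acc 5: bank0 row4 -> MISS (open row4); precharges=3
Acc 6: bank0 row1 -> MISS (open row1); precharges=4
Acc 7: bank0 row0 -> MISS (open row0); precharges=5
Acc 8: bank1 row1 -> MISS (open row1); precharges=6
Acc 9: bank0 row2 -> MISS (open row2); precharges=7
Acc 10: bank1 row4 -> MISS (open row4); precharges=8
Acc 11: bank1 row3 -> MISS (open row3); precharges=9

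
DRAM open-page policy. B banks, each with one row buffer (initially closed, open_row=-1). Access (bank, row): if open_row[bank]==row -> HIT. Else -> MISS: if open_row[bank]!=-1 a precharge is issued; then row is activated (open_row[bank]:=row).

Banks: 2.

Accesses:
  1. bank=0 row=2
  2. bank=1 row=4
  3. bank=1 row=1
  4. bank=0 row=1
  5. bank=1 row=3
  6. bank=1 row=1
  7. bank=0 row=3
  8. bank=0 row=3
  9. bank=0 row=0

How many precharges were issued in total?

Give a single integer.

Acc 1: bank0 row2 -> MISS (open row2); precharges=0
Acc 2: bank1 row4 -> MISS (open row4); precharges=0
Acc 3: bank1 row1 -> MISS (open row1); precharges=1
Acc 4: bank0 row1 -> MISS (open row1); precharges=2
Acc 5: bank1 row3 -> MISS (open row3); precharges=3
Acc 6: bank1 row1 -> MISS (open row1); precharges=4
Acc 7: bank0 row3 -> MISS (open row3); precharges=5
Acc 8: bank0 row3 -> HIT
Acc 9: bank0 row0 -> MISS (open row0); precharges=6

Answer: 6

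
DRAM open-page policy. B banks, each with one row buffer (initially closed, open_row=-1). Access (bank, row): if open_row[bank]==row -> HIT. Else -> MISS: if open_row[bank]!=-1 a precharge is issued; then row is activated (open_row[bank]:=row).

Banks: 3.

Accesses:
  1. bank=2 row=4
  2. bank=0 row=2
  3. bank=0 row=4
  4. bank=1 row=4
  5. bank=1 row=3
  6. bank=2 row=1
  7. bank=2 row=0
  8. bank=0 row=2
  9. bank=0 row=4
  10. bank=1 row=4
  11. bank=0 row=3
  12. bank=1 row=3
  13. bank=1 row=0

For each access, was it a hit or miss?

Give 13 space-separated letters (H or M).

Answer: M M M M M M M M M M M M M

Derivation:
Acc 1: bank2 row4 -> MISS (open row4); precharges=0
Acc 2: bank0 row2 -> MISS (open row2); precharges=0
Acc 3: bank0 row4 -> MISS (open row4); precharges=1
Acc 4: bank1 row4 -> MISS (open row4); precharges=1
Acc 5: bank1 row3 -> MISS (open row3); precharges=2
Acc 6: bank2 row1 -> MISS (open row1); precharges=3
Acc 7: bank2 row0 -> MISS (open row0); precharges=4
Acc 8: bank0 row2 -> MISS (open row2); precharges=5
Acc 9: bank0 row4 -> MISS (open row4); precharges=6
Acc 10: bank1 row4 -> MISS (open row4); precharges=7
Acc 11: bank0 row3 -> MISS (open row3); precharges=8
Acc 12: bank1 row3 -> MISS (open row3); precharges=9
Acc 13: bank1 row0 -> MISS (open row0); precharges=10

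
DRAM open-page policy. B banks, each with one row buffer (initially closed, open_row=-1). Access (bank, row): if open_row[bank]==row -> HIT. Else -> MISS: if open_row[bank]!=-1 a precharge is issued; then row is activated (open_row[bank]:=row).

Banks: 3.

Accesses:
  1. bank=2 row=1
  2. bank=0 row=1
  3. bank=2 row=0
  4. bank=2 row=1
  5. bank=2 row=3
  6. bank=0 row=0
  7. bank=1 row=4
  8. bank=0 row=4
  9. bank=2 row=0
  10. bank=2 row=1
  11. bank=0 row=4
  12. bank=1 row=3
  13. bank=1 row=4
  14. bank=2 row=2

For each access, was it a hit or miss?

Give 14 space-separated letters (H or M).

Answer: M M M M M M M M M M H M M M

Derivation:
Acc 1: bank2 row1 -> MISS (open row1); precharges=0
Acc 2: bank0 row1 -> MISS (open row1); precharges=0
Acc 3: bank2 row0 -> MISS (open row0); precharges=1
Acc 4: bank2 row1 -> MISS (open row1); precharges=2
Acc 5: bank2 row3 -> MISS (open row3); precharges=3
Acc 6: bank0 row0 -> MISS (open row0); precharges=4
Acc 7: bank1 row4 -> MISS (open row4); precharges=4
Acc 8: bank0 row4 -> MISS (open row4); precharges=5
Acc 9: bank2 row0 -> MISS (open row0); precharges=6
Acc 10: bank2 row1 -> MISS (open row1); precharges=7
Acc 11: bank0 row4 -> HIT
Acc 12: bank1 row3 -> MISS (open row3); precharges=8
Acc 13: bank1 row4 -> MISS (open row4); precharges=9
Acc 14: bank2 row2 -> MISS (open row2); precharges=10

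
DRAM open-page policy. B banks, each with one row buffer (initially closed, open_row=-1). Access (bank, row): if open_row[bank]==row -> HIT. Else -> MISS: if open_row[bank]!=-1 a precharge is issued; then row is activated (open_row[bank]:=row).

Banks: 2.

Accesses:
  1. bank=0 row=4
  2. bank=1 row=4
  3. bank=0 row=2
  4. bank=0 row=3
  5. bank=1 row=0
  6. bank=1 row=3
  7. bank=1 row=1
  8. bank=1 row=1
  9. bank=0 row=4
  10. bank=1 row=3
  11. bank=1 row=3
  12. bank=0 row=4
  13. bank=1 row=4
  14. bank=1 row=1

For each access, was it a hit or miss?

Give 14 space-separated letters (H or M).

Acc 1: bank0 row4 -> MISS (open row4); precharges=0
Acc 2: bank1 row4 -> MISS (open row4); precharges=0
Acc 3: bank0 row2 -> MISS (open row2); precharges=1
Acc 4: bank0 row3 -> MISS (open row3); precharges=2
Acc 5: bank1 row0 -> MISS (open row0); precharges=3
Acc 6: bank1 row3 -> MISS (open row3); precharges=4
Acc 7: bank1 row1 -> MISS (open row1); precharges=5
Acc 8: bank1 row1 -> HIT
Acc 9: bank0 row4 -> MISS (open row4); precharges=6
Acc 10: bank1 row3 -> MISS (open row3); precharges=7
Acc 11: bank1 row3 -> HIT
Acc 12: bank0 row4 -> HIT
Acc 13: bank1 row4 -> MISS (open row4); precharges=8
Acc 14: bank1 row1 -> MISS (open row1); precharges=9

Answer: M M M M M M M H M M H H M M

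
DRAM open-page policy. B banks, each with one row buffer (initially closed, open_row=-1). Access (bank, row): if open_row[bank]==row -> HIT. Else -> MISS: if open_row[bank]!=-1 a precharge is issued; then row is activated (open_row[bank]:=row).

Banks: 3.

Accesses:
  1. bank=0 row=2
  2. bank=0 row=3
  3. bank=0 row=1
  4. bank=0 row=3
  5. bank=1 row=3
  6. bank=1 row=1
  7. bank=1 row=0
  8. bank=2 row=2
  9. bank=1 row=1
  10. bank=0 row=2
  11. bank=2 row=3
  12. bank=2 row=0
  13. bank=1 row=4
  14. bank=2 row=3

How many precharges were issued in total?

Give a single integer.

Acc 1: bank0 row2 -> MISS (open row2); precharges=0
Acc 2: bank0 row3 -> MISS (open row3); precharges=1
Acc 3: bank0 row1 -> MISS (open row1); precharges=2
Acc 4: bank0 row3 -> MISS (open row3); precharges=3
Acc 5: bank1 row3 -> MISS (open row3); precharges=3
Acc 6: bank1 row1 -> MISS (open row1); precharges=4
Acc 7: bank1 row0 -> MISS (open row0); precharges=5
Acc 8: bank2 row2 -> MISS (open row2); precharges=5
Acc 9: bank1 row1 -> MISS (open row1); precharges=6
Acc 10: bank0 row2 -> MISS (open row2); precharges=7
Acc 11: bank2 row3 -> MISS (open row3); precharges=8
Acc 12: bank2 row0 -> MISS (open row0); precharges=9
Acc 13: bank1 row4 -> MISS (open row4); precharges=10
Acc 14: bank2 row3 -> MISS (open row3); precharges=11

Answer: 11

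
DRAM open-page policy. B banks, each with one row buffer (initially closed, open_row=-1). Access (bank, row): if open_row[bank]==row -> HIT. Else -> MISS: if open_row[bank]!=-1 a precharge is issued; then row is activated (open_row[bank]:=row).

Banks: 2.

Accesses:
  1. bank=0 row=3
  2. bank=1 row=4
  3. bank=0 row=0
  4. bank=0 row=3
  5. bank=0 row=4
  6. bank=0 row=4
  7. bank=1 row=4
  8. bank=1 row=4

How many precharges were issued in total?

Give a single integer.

Answer: 3

Derivation:
Acc 1: bank0 row3 -> MISS (open row3); precharges=0
Acc 2: bank1 row4 -> MISS (open row4); precharges=0
Acc 3: bank0 row0 -> MISS (open row0); precharges=1
Acc 4: bank0 row3 -> MISS (open row3); precharges=2
Acc 5: bank0 row4 -> MISS (open row4); precharges=3
Acc 6: bank0 row4 -> HIT
Acc 7: bank1 row4 -> HIT
Acc 8: bank1 row4 -> HIT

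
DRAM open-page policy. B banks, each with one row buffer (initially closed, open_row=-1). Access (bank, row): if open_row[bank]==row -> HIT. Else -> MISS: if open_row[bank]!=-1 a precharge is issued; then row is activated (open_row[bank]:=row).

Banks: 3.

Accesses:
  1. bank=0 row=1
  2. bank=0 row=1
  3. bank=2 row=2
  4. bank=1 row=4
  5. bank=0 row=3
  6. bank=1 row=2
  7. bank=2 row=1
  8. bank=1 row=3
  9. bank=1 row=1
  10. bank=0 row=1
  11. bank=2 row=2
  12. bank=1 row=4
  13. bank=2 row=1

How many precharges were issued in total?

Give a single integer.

Acc 1: bank0 row1 -> MISS (open row1); precharges=0
Acc 2: bank0 row1 -> HIT
Acc 3: bank2 row2 -> MISS (open row2); precharges=0
Acc 4: bank1 row4 -> MISS (open row4); precharges=0
Acc 5: bank0 row3 -> MISS (open row3); precharges=1
Acc 6: bank1 row2 -> MISS (open row2); precharges=2
Acc 7: bank2 row1 -> MISS (open row1); precharges=3
Acc 8: bank1 row3 -> MISS (open row3); precharges=4
Acc 9: bank1 row1 -> MISS (open row1); precharges=5
Acc 10: bank0 row1 -> MISS (open row1); precharges=6
Acc 11: bank2 row2 -> MISS (open row2); precharges=7
Acc 12: bank1 row4 -> MISS (open row4); precharges=8
Acc 13: bank2 row1 -> MISS (open row1); precharges=9

Answer: 9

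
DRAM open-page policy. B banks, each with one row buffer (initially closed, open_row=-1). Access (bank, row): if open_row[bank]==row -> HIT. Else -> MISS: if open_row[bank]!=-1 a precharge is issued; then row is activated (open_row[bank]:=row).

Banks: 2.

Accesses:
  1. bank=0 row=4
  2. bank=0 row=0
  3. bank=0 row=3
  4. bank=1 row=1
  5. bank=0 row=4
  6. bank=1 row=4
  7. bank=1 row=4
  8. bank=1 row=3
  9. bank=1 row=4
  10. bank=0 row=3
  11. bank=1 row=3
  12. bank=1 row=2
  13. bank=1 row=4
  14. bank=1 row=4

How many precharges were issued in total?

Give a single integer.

Acc 1: bank0 row4 -> MISS (open row4); precharges=0
Acc 2: bank0 row0 -> MISS (open row0); precharges=1
Acc 3: bank0 row3 -> MISS (open row3); precharges=2
Acc 4: bank1 row1 -> MISS (open row1); precharges=2
Acc 5: bank0 row4 -> MISS (open row4); precharges=3
Acc 6: bank1 row4 -> MISS (open row4); precharges=4
Acc 7: bank1 row4 -> HIT
Acc 8: bank1 row3 -> MISS (open row3); precharges=5
Acc 9: bank1 row4 -> MISS (open row4); precharges=6
Acc 10: bank0 row3 -> MISS (open row3); precharges=7
Acc 11: bank1 row3 -> MISS (open row3); precharges=8
Acc 12: bank1 row2 -> MISS (open row2); precharges=9
Acc 13: bank1 row4 -> MISS (open row4); precharges=10
Acc 14: bank1 row4 -> HIT

Answer: 10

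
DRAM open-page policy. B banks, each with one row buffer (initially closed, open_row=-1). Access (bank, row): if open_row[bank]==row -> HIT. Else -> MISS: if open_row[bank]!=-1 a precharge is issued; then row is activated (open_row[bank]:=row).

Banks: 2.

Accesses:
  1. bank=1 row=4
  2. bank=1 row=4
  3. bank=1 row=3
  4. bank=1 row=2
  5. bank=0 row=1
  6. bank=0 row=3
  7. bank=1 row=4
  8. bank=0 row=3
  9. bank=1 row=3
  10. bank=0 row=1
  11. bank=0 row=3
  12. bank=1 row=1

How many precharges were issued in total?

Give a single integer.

Acc 1: bank1 row4 -> MISS (open row4); precharges=0
Acc 2: bank1 row4 -> HIT
Acc 3: bank1 row3 -> MISS (open row3); precharges=1
Acc 4: bank1 row2 -> MISS (open row2); precharges=2
Acc 5: bank0 row1 -> MISS (open row1); precharges=2
Acc 6: bank0 row3 -> MISS (open row3); precharges=3
Acc 7: bank1 row4 -> MISS (open row4); precharges=4
Acc 8: bank0 row3 -> HIT
Acc 9: bank1 row3 -> MISS (open row3); precharges=5
Acc 10: bank0 row1 -> MISS (open row1); precharges=6
Acc 11: bank0 row3 -> MISS (open row3); precharges=7
Acc 12: bank1 row1 -> MISS (open row1); precharges=8

Answer: 8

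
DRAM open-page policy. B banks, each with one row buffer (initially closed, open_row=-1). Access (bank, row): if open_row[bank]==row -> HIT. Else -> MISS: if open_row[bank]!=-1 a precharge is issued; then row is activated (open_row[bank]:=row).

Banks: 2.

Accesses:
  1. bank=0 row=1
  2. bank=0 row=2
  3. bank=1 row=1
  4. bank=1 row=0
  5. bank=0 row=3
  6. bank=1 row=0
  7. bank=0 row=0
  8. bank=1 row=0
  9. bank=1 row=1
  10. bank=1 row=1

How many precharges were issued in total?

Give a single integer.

Answer: 5

Derivation:
Acc 1: bank0 row1 -> MISS (open row1); precharges=0
Acc 2: bank0 row2 -> MISS (open row2); precharges=1
Acc 3: bank1 row1 -> MISS (open row1); precharges=1
Acc 4: bank1 row0 -> MISS (open row0); precharges=2
Acc 5: bank0 row3 -> MISS (open row3); precharges=3
Acc 6: bank1 row0 -> HIT
Acc 7: bank0 row0 -> MISS (open row0); precharges=4
Acc 8: bank1 row0 -> HIT
Acc 9: bank1 row1 -> MISS (open row1); precharges=5
Acc 10: bank1 row1 -> HIT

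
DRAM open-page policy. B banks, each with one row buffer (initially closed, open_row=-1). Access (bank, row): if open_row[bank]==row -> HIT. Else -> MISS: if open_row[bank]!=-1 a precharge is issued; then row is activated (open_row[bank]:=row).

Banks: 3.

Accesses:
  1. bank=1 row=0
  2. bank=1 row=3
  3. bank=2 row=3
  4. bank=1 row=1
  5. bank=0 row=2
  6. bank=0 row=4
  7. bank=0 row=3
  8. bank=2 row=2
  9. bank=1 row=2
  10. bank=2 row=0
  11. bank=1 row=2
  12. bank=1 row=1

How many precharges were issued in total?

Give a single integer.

Answer: 8

Derivation:
Acc 1: bank1 row0 -> MISS (open row0); precharges=0
Acc 2: bank1 row3 -> MISS (open row3); precharges=1
Acc 3: bank2 row3 -> MISS (open row3); precharges=1
Acc 4: bank1 row1 -> MISS (open row1); precharges=2
Acc 5: bank0 row2 -> MISS (open row2); precharges=2
Acc 6: bank0 row4 -> MISS (open row4); precharges=3
Acc 7: bank0 row3 -> MISS (open row3); precharges=4
Acc 8: bank2 row2 -> MISS (open row2); precharges=5
Acc 9: bank1 row2 -> MISS (open row2); precharges=6
Acc 10: bank2 row0 -> MISS (open row0); precharges=7
Acc 11: bank1 row2 -> HIT
Acc 12: bank1 row1 -> MISS (open row1); precharges=8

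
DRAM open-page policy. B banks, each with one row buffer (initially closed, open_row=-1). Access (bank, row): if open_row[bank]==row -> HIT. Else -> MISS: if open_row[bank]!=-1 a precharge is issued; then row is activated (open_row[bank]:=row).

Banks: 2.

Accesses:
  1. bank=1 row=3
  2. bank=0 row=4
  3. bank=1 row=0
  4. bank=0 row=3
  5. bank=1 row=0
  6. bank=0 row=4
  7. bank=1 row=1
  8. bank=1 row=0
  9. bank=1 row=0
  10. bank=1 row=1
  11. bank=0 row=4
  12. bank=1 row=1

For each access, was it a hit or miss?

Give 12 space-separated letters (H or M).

Answer: M M M M H M M M H M H H

Derivation:
Acc 1: bank1 row3 -> MISS (open row3); precharges=0
Acc 2: bank0 row4 -> MISS (open row4); precharges=0
Acc 3: bank1 row0 -> MISS (open row0); precharges=1
Acc 4: bank0 row3 -> MISS (open row3); precharges=2
Acc 5: bank1 row0 -> HIT
Acc 6: bank0 row4 -> MISS (open row4); precharges=3
Acc 7: bank1 row1 -> MISS (open row1); precharges=4
Acc 8: bank1 row0 -> MISS (open row0); precharges=5
Acc 9: bank1 row0 -> HIT
Acc 10: bank1 row1 -> MISS (open row1); precharges=6
Acc 11: bank0 row4 -> HIT
Acc 12: bank1 row1 -> HIT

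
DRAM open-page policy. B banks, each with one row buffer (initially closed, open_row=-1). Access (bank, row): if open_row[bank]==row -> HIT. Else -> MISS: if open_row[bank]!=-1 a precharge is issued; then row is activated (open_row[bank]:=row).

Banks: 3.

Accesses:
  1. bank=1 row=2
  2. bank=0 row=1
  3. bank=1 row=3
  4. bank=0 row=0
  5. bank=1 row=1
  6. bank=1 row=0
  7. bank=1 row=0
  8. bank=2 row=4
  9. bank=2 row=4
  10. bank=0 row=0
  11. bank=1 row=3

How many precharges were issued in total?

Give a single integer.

Acc 1: bank1 row2 -> MISS (open row2); precharges=0
Acc 2: bank0 row1 -> MISS (open row1); precharges=0
Acc 3: bank1 row3 -> MISS (open row3); precharges=1
Acc 4: bank0 row0 -> MISS (open row0); precharges=2
Acc 5: bank1 row1 -> MISS (open row1); precharges=3
Acc 6: bank1 row0 -> MISS (open row0); precharges=4
Acc 7: bank1 row0 -> HIT
Acc 8: bank2 row4 -> MISS (open row4); precharges=4
Acc 9: bank2 row4 -> HIT
Acc 10: bank0 row0 -> HIT
Acc 11: bank1 row3 -> MISS (open row3); precharges=5

Answer: 5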